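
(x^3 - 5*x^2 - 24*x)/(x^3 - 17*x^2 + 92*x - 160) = x*(x + 3)/(x^2 - 9*x + 20)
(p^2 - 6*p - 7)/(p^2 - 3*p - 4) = (p - 7)/(p - 4)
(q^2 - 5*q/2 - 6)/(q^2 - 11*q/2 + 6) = (2*q + 3)/(2*q - 3)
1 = 1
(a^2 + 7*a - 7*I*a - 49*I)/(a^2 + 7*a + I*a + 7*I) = (a - 7*I)/(a + I)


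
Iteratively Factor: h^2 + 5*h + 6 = (h + 2)*(h + 3)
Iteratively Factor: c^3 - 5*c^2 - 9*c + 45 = (c - 5)*(c^2 - 9) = (c - 5)*(c + 3)*(c - 3)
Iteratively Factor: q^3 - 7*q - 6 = (q - 3)*(q^2 + 3*q + 2) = (q - 3)*(q + 1)*(q + 2)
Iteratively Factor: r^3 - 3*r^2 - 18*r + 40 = (r - 5)*(r^2 + 2*r - 8) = (r - 5)*(r + 4)*(r - 2)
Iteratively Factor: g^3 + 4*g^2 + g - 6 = (g - 1)*(g^2 + 5*g + 6) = (g - 1)*(g + 3)*(g + 2)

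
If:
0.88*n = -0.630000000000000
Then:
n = -0.72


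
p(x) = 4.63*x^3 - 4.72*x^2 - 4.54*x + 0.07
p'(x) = 13.89*x^2 - 9.44*x - 4.54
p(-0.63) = -0.10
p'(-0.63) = 6.92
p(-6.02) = -1153.77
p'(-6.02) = 555.67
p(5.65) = 658.82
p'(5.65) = 385.53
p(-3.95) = -340.99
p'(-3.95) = 249.47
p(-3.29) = -200.96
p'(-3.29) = 176.86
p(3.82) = 171.94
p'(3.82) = 162.09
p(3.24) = 93.29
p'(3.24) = 110.69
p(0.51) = -2.86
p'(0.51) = -5.74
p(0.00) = 0.07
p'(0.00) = -4.54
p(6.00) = 802.99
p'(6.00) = 438.86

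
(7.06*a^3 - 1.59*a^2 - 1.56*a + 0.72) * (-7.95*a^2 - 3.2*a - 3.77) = -56.127*a^5 - 9.9515*a^4 - 9.1262*a^3 + 5.2623*a^2 + 3.5772*a - 2.7144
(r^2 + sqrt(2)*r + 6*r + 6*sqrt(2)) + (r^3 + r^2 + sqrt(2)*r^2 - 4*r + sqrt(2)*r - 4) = r^3 + sqrt(2)*r^2 + 2*r^2 + 2*r + 2*sqrt(2)*r - 4 + 6*sqrt(2)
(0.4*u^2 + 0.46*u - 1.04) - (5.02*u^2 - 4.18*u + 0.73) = -4.62*u^2 + 4.64*u - 1.77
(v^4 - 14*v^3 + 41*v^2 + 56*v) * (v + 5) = v^5 - 9*v^4 - 29*v^3 + 261*v^2 + 280*v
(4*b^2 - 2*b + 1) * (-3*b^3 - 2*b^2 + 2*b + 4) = -12*b^5 - 2*b^4 + 9*b^3 + 10*b^2 - 6*b + 4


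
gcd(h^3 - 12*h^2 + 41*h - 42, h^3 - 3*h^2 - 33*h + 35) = h - 7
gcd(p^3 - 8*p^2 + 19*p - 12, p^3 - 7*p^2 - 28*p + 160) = p - 4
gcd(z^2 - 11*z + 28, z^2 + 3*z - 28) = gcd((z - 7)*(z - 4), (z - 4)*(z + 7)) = z - 4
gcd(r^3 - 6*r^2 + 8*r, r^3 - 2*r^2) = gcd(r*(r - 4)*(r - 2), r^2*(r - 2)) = r^2 - 2*r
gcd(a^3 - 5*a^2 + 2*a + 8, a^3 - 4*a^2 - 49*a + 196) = a - 4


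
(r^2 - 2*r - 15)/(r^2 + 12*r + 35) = (r^2 - 2*r - 15)/(r^2 + 12*r + 35)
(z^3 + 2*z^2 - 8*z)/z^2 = z + 2 - 8/z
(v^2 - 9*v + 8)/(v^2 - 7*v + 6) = (v - 8)/(v - 6)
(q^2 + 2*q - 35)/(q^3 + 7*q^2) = (q - 5)/q^2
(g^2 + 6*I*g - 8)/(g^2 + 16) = (g + 2*I)/(g - 4*I)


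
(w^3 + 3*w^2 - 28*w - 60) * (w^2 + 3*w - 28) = w^5 + 6*w^4 - 47*w^3 - 228*w^2 + 604*w + 1680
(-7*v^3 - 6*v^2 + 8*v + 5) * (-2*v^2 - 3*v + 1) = 14*v^5 + 33*v^4 - 5*v^3 - 40*v^2 - 7*v + 5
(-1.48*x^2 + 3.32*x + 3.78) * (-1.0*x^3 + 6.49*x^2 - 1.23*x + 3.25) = 1.48*x^5 - 12.9252*x^4 + 19.5872*x^3 + 15.6386*x^2 + 6.1406*x + 12.285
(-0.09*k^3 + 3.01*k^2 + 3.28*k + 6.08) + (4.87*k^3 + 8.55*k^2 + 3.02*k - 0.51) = 4.78*k^3 + 11.56*k^2 + 6.3*k + 5.57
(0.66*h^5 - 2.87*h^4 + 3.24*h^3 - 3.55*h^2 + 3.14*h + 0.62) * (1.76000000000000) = 1.1616*h^5 - 5.0512*h^4 + 5.7024*h^3 - 6.248*h^2 + 5.5264*h + 1.0912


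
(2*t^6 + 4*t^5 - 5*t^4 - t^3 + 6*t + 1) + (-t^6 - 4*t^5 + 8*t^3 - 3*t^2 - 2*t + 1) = t^6 - 5*t^4 + 7*t^3 - 3*t^2 + 4*t + 2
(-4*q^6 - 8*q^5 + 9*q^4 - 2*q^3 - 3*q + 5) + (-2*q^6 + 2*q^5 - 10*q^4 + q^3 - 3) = -6*q^6 - 6*q^5 - q^4 - q^3 - 3*q + 2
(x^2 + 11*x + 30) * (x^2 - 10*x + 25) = x^4 + x^3 - 55*x^2 - 25*x + 750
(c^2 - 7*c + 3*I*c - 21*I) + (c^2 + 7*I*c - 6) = 2*c^2 - 7*c + 10*I*c - 6 - 21*I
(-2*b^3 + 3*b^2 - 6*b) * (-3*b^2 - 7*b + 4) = 6*b^5 + 5*b^4 - 11*b^3 + 54*b^2 - 24*b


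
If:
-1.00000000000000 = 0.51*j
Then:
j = -1.96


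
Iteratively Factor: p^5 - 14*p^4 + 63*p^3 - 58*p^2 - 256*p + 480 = (p - 4)*(p^4 - 10*p^3 + 23*p^2 + 34*p - 120) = (p - 4)*(p - 3)*(p^3 - 7*p^2 + 2*p + 40) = (p - 5)*(p - 4)*(p - 3)*(p^2 - 2*p - 8) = (p - 5)*(p - 4)^2*(p - 3)*(p + 2)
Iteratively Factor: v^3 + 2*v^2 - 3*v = (v - 1)*(v^2 + 3*v) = v*(v - 1)*(v + 3)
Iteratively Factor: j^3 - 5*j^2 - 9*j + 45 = (j - 3)*(j^2 - 2*j - 15) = (j - 5)*(j - 3)*(j + 3)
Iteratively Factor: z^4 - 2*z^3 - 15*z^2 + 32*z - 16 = (z - 1)*(z^3 - z^2 - 16*z + 16) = (z - 4)*(z - 1)*(z^2 + 3*z - 4) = (z - 4)*(z - 1)^2*(z + 4)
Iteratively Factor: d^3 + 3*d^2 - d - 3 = (d - 1)*(d^2 + 4*d + 3) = (d - 1)*(d + 3)*(d + 1)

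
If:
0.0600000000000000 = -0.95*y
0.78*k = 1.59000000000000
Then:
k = 2.04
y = -0.06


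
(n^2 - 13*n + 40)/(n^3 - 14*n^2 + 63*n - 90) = (n - 8)/(n^2 - 9*n + 18)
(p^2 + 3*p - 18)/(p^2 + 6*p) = (p - 3)/p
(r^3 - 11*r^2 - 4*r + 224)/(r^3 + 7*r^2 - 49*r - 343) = (r^2 - 4*r - 32)/(r^2 + 14*r + 49)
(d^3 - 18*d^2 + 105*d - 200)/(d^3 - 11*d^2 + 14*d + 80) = (d - 5)/(d + 2)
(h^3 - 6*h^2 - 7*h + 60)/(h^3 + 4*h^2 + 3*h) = (h^2 - 9*h + 20)/(h*(h + 1))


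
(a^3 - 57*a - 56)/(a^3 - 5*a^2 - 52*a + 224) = (a + 1)/(a - 4)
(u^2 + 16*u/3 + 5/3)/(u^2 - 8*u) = (3*u^2 + 16*u + 5)/(3*u*(u - 8))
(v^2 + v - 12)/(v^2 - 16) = (v - 3)/(v - 4)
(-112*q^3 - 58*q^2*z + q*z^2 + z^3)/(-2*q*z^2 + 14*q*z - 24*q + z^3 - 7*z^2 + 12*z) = (112*q^3 + 58*q^2*z - q*z^2 - z^3)/(2*q*z^2 - 14*q*z + 24*q - z^3 + 7*z^2 - 12*z)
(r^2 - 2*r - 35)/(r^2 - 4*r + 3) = (r^2 - 2*r - 35)/(r^2 - 4*r + 3)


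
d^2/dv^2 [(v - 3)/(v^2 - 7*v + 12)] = 2/(v^3 - 12*v^2 + 48*v - 64)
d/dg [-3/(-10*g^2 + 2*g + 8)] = 3*(1 - 10*g)/(2*(-5*g^2 + g + 4)^2)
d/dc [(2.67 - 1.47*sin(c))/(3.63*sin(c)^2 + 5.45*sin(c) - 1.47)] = (5.3361*sin(c)^2 - 19.3842*sin(c) - 12.3906)*cos(c)/(13.1769*sin(c)^4 + 39.567*sin(c)^3 + 19.0303*sin(c)^2 - 16.023*sin(c) + 2.1609)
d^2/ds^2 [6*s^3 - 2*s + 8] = 36*s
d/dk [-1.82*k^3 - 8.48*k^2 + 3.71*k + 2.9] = -5.46*k^2 - 16.96*k + 3.71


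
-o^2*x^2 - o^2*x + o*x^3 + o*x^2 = x*(-o + x)*(o*x + o)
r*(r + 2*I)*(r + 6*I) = r^3 + 8*I*r^2 - 12*r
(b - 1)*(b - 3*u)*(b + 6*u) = b^3 + 3*b^2*u - b^2 - 18*b*u^2 - 3*b*u + 18*u^2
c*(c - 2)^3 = c^4 - 6*c^3 + 12*c^2 - 8*c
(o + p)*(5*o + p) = 5*o^2 + 6*o*p + p^2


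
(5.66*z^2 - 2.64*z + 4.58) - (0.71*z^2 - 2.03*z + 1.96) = 4.95*z^2 - 0.61*z + 2.62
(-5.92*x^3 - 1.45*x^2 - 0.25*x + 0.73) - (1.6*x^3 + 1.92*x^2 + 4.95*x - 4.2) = -7.52*x^3 - 3.37*x^2 - 5.2*x + 4.93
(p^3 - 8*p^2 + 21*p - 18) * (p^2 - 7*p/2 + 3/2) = p^5 - 23*p^4/2 + 101*p^3/2 - 207*p^2/2 + 189*p/2 - 27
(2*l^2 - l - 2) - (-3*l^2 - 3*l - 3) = 5*l^2 + 2*l + 1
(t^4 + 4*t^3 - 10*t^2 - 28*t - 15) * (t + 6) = t^5 + 10*t^4 + 14*t^3 - 88*t^2 - 183*t - 90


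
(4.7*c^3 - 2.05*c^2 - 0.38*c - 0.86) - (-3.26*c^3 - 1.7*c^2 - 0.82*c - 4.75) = 7.96*c^3 - 0.35*c^2 + 0.44*c + 3.89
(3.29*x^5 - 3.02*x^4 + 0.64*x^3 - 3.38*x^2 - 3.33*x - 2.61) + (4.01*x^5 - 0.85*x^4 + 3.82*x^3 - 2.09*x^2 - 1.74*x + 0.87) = 7.3*x^5 - 3.87*x^4 + 4.46*x^3 - 5.47*x^2 - 5.07*x - 1.74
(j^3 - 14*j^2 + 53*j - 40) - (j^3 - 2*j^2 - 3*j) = -12*j^2 + 56*j - 40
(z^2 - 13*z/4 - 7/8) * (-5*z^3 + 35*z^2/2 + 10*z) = -5*z^5 + 135*z^4/4 - 85*z^3/2 - 765*z^2/16 - 35*z/4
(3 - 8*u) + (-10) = -8*u - 7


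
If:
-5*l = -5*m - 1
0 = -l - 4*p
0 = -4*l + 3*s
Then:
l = 3*s/4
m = 3*s/4 - 1/5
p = -3*s/16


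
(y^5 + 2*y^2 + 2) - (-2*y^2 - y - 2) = y^5 + 4*y^2 + y + 4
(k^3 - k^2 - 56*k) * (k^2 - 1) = k^5 - k^4 - 57*k^3 + k^2 + 56*k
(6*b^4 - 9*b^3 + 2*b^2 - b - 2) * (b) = 6*b^5 - 9*b^4 + 2*b^3 - b^2 - 2*b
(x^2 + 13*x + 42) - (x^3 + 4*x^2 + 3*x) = -x^3 - 3*x^2 + 10*x + 42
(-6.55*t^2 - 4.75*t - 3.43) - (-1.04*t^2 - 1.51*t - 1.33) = -5.51*t^2 - 3.24*t - 2.1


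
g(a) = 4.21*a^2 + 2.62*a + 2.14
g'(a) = 8.42*a + 2.62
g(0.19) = 2.79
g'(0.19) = 4.22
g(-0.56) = 1.99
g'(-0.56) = -2.10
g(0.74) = 6.38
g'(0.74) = 8.85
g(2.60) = 37.41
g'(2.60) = 24.51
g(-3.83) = 53.86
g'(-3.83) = -29.63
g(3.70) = 69.47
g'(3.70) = 33.77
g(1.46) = 14.94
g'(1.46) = 14.91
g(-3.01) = 32.40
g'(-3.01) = -22.72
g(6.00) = 169.42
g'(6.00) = 53.14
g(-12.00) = 576.94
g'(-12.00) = -98.42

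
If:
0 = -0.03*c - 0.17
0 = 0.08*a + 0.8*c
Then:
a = 56.67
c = -5.67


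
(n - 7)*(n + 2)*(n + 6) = n^3 + n^2 - 44*n - 84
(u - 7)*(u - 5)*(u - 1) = u^3 - 13*u^2 + 47*u - 35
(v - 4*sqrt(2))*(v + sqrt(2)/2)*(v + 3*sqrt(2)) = v^3 - sqrt(2)*v^2/2 - 25*v - 12*sqrt(2)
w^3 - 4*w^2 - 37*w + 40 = (w - 8)*(w - 1)*(w + 5)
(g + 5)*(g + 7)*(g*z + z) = g^3*z + 13*g^2*z + 47*g*z + 35*z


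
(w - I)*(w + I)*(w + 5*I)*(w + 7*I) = w^4 + 12*I*w^3 - 34*w^2 + 12*I*w - 35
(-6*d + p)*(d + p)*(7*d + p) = -42*d^3 - 41*d^2*p + 2*d*p^2 + p^3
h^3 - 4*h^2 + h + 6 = (h - 3)*(h - 2)*(h + 1)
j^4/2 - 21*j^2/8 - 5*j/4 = j*(j/2 + 1/4)*(j - 5/2)*(j + 2)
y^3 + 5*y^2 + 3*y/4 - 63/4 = (y - 3/2)*(y + 3)*(y + 7/2)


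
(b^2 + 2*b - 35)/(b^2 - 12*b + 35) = (b + 7)/(b - 7)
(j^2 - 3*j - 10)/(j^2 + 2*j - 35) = (j + 2)/(j + 7)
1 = 1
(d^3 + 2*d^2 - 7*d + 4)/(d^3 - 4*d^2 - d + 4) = (d^2 + 3*d - 4)/(d^2 - 3*d - 4)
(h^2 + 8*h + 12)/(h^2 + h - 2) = (h + 6)/(h - 1)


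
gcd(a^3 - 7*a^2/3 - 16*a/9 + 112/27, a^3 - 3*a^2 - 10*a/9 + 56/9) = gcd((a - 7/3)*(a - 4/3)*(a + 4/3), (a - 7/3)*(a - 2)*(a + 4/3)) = a^2 - a - 28/9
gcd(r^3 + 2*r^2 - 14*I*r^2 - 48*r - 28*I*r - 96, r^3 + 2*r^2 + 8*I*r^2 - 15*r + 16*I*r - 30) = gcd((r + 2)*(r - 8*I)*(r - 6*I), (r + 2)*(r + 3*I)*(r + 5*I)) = r + 2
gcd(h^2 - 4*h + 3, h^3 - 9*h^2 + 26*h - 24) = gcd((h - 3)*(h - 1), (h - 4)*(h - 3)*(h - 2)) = h - 3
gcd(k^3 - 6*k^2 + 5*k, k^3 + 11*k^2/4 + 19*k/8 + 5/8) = 1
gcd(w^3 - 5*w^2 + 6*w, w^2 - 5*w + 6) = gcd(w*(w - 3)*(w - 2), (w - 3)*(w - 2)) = w^2 - 5*w + 6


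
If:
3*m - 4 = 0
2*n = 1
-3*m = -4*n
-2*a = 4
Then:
No Solution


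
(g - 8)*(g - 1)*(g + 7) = g^3 - 2*g^2 - 55*g + 56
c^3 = c^3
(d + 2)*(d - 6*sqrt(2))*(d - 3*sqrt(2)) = d^3 - 9*sqrt(2)*d^2 + 2*d^2 - 18*sqrt(2)*d + 36*d + 72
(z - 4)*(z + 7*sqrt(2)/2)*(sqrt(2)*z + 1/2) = sqrt(2)*z^3 - 4*sqrt(2)*z^2 + 15*z^2/2 - 30*z + 7*sqrt(2)*z/4 - 7*sqrt(2)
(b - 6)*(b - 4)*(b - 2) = b^3 - 12*b^2 + 44*b - 48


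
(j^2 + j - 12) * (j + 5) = j^3 + 6*j^2 - 7*j - 60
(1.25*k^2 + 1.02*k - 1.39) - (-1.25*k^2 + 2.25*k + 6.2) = 2.5*k^2 - 1.23*k - 7.59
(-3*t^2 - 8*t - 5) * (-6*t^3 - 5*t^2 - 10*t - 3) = 18*t^5 + 63*t^4 + 100*t^3 + 114*t^2 + 74*t + 15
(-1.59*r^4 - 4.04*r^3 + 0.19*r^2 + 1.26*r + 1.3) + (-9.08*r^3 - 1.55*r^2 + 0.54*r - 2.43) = -1.59*r^4 - 13.12*r^3 - 1.36*r^2 + 1.8*r - 1.13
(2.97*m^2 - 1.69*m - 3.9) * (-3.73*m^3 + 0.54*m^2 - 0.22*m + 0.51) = -11.0781*m^5 + 7.9075*m^4 + 12.981*m^3 - 0.2195*m^2 - 0.00390000000000001*m - 1.989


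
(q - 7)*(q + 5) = q^2 - 2*q - 35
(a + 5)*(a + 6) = a^2 + 11*a + 30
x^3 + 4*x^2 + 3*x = x*(x + 1)*(x + 3)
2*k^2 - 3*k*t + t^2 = (-2*k + t)*(-k + t)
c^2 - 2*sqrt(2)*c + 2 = (c - sqrt(2))^2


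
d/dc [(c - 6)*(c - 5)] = 2*c - 11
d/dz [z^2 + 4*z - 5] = 2*z + 4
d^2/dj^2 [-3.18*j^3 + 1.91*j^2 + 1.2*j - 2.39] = 3.82 - 19.08*j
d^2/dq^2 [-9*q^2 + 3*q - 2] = -18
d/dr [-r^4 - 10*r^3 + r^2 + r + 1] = -4*r^3 - 30*r^2 + 2*r + 1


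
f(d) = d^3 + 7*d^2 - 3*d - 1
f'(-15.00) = 462.00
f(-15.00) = -1756.00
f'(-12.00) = 261.00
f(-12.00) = -685.00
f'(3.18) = 71.86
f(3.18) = 92.40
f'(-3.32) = -16.41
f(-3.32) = 49.52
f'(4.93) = 138.93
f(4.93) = 274.17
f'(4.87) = 136.33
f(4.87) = 265.91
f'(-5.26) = 6.36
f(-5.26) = 62.92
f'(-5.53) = 11.32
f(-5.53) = 60.54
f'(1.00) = 14.00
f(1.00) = 4.00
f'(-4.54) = -4.73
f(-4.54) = 63.32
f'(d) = 3*d^2 + 14*d - 3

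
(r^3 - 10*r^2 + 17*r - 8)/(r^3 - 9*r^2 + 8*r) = (r - 1)/r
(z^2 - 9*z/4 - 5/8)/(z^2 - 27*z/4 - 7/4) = (z - 5/2)/(z - 7)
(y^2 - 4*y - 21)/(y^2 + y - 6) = (y - 7)/(y - 2)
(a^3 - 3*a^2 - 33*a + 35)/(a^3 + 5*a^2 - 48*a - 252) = (a^2 + 4*a - 5)/(a^2 + 12*a + 36)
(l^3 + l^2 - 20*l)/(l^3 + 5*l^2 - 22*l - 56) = l*(l + 5)/(l^2 + 9*l + 14)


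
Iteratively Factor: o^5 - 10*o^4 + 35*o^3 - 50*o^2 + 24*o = (o - 2)*(o^4 - 8*o^3 + 19*o^2 - 12*o) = o*(o - 2)*(o^3 - 8*o^2 + 19*o - 12) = o*(o - 3)*(o - 2)*(o^2 - 5*o + 4) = o*(o - 3)*(o - 2)*(o - 1)*(o - 4)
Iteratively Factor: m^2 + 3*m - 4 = (m - 1)*(m + 4)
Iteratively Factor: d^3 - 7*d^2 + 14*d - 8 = (d - 1)*(d^2 - 6*d + 8) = (d - 2)*(d - 1)*(d - 4)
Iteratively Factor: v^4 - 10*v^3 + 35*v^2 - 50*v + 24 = (v - 4)*(v^3 - 6*v^2 + 11*v - 6) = (v - 4)*(v - 2)*(v^2 - 4*v + 3) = (v - 4)*(v - 3)*(v - 2)*(v - 1)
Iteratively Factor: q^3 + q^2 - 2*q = (q + 2)*(q^2 - q) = (q - 1)*(q + 2)*(q)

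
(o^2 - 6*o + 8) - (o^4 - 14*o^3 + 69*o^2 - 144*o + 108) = -o^4 + 14*o^3 - 68*o^2 + 138*o - 100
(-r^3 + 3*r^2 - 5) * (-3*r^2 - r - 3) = 3*r^5 - 8*r^4 + 6*r^2 + 5*r + 15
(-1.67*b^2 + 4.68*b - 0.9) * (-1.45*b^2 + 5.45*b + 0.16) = 2.4215*b^4 - 15.8875*b^3 + 26.5438*b^2 - 4.1562*b - 0.144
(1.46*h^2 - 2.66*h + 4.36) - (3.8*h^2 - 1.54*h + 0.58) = -2.34*h^2 - 1.12*h + 3.78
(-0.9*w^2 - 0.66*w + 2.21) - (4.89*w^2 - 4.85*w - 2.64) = -5.79*w^2 + 4.19*w + 4.85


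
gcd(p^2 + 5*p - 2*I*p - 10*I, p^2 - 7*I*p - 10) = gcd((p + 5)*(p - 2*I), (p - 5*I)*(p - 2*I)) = p - 2*I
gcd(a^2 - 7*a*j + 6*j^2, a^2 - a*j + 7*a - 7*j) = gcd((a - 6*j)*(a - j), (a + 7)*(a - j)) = a - j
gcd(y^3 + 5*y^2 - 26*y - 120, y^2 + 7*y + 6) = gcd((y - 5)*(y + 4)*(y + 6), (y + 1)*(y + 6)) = y + 6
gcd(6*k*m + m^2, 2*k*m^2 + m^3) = m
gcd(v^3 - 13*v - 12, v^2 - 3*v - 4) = v^2 - 3*v - 4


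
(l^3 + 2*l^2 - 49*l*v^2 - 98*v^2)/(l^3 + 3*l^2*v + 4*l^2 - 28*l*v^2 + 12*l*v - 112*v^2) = (-l^2 + 7*l*v - 2*l + 14*v)/(-l^2 + 4*l*v - 4*l + 16*v)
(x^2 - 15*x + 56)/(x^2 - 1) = (x^2 - 15*x + 56)/(x^2 - 1)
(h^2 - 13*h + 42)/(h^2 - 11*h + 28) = (h - 6)/(h - 4)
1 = 1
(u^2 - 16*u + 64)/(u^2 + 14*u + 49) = (u^2 - 16*u + 64)/(u^2 + 14*u + 49)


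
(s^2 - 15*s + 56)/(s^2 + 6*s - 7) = (s^2 - 15*s + 56)/(s^2 + 6*s - 7)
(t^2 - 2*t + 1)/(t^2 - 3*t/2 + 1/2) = 2*(t - 1)/(2*t - 1)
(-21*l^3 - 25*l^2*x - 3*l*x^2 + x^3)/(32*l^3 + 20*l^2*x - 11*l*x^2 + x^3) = (-21*l^2 - 4*l*x + x^2)/(32*l^2 - 12*l*x + x^2)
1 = 1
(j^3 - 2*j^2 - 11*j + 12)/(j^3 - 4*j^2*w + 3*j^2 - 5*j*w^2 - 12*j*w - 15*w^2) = (-j^2 + 5*j - 4)/(-j^2 + 4*j*w + 5*w^2)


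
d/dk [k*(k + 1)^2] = (k + 1)*(3*k + 1)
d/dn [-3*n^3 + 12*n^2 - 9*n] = -9*n^2 + 24*n - 9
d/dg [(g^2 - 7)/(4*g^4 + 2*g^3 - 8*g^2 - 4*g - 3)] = 2*(-4*g^5 - g^4 + 56*g^3 + 19*g^2 - 59*g - 14)/(16*g^8 + 16*g^7 - 60*g^6 - 64*g^5 + 24*g^4 + 52*g^3 + 64*g^2 + 24*g + 9)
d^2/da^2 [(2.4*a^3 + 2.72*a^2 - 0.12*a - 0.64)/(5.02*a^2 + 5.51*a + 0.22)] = (5.6843418860808e-14*a^5 - 16.0922239999999*a^3 - 97.3376639999999*a^2 - 104.72304*a - 36.893072)/(126.506008*a^6 + 416.562612*a^5 + 473.85537*a^4 + 203.795615*a^3 + 20.76657*a^2 + 0.800052*a + 0.010648)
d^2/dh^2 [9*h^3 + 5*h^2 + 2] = 54*h + 10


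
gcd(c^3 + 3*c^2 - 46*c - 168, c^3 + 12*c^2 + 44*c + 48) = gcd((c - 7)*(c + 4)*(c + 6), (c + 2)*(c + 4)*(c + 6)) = c^2 + 10*c + 24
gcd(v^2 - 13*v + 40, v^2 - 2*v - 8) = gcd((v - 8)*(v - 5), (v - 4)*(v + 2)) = 1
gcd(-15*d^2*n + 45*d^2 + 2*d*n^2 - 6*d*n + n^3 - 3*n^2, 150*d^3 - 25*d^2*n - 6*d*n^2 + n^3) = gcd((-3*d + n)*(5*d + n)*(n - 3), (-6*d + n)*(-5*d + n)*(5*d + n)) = 5*d + n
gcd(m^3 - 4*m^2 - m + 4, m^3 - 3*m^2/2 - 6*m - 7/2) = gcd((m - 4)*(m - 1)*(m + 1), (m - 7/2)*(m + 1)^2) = m + 1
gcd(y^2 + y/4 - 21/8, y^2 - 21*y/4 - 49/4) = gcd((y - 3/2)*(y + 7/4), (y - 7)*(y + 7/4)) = y + 7/4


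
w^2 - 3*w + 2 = (w - 2)*(w - 1)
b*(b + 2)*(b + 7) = b^3 + 9*b^2 + 14*b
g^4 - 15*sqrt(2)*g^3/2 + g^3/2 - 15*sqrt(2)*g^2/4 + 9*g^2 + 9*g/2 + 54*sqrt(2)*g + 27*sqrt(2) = (g + 1/2)*(g - 6*sqrt(2))*(g - 3*sqrt(2))*(g + 3*sqrt(2)/2)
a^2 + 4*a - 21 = (a - 3)*(a + 7)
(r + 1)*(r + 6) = r^2 + 7*r + 6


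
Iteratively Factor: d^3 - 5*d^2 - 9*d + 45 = (d - 3)*(d^2 - 2*d - 15) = (d - 3)*(d + 3)*(d - 5)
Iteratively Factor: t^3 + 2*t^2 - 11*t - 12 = (t + 1)*(t^2 + t - 12) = (t - 3)*(t + 1)*(t + 4)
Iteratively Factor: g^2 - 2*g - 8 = (g + 2)*(g - 4)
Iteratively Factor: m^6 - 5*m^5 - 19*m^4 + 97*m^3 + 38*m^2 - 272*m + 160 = (m + 4)*(m^5 - 9*m^4 + 17*m^3 + 29*m^2 - 78*m + 40) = (m + 2)*(m + 4)*(m^4 - 11*m^3 + 39*m^2 - 49*m + 20) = (m - 5)*(m + 2)*(m + 4)*(m^3 - 6*m^2 + 9*m - 4) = (m - 5)*(m - 1)*(m + 2)*(m + 4)*(m^2 - 5*m + 4) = (m - 5)*(m - 4)*(m - 1)*(m + 2)*(m + 4)*(m - 1)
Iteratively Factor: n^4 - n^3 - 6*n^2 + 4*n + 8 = (n - 2)*(n^3 + n^2 - 4*n - 4) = (n - 2)*(n + 1)*(n^2 - 4) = (n - 2)^2*(n + 1)*(n + 2)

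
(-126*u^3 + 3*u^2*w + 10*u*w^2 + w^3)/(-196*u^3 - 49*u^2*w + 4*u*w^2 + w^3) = (18*u^2 - 3*u*w - w^2)/(28*u^2 + 3*u*w - w^2)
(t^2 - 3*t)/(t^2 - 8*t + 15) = t/(t - 5)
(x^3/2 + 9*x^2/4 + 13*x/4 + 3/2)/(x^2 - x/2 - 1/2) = (2*x^3 + 9*x^2 + 13*x + 6)/(2*(2*x^2 - x - 1))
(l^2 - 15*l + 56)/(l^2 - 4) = (l^2 - 15*l + 56)/(l^2 - 4)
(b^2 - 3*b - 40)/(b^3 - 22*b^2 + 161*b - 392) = (b + 5)/(b^2 - 14*b + 49)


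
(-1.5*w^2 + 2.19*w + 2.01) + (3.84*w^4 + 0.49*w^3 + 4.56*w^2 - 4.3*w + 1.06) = 3.84*w^4 + 0.49*w^3 + 3.06*w^2 - 2.11*w + 3.07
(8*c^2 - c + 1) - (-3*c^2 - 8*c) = 11*c^2 + 7*c + 1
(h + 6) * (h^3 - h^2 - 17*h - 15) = h^4 + 5*h^3 - 23*h^2 - 117*h - 90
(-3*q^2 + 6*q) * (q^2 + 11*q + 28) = -3*q^4 - 27*q^3 - 18*q^2 + 168*q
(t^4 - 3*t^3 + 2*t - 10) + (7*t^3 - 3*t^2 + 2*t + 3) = t^4 + 4*t^3 - 3*t^2 + 4*t - 7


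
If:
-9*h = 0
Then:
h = 0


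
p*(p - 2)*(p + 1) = p^3 - p^2 - 2*p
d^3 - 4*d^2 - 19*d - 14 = (d - 7)*(d + 1)*(d + 2)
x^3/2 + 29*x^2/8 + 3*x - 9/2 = (x/2 + 1)*(x - 3/4)*(x + 6)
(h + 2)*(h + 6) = h^2 + 8*h + 12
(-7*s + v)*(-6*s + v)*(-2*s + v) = -84*s^3 + 68*s^2*v - 15*s*v^2 + v^3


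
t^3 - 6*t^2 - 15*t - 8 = (t - 8)*(t + 1)^2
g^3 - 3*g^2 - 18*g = g*(g - 6)*(g + 3)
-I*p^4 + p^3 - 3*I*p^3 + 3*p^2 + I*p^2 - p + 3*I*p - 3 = (p - 1)*(p + 3)*(p + I)*(-I*p - I)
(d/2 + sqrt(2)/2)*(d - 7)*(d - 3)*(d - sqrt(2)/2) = d^4/2 - 5*d^3 + sqrt(2)*d^3/4 - 5*sqrt(2)*d^2/2 + 10*d^2 + 5*d + 21*sqrt(2)*d/4 - 21/2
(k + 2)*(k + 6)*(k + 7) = k^3 + 15*k^2 + 68*k + 84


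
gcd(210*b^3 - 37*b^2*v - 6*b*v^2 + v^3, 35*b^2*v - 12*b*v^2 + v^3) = 35*b^2 - 12*b*v + v^2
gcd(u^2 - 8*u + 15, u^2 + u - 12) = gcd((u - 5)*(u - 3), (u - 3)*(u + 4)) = u - 3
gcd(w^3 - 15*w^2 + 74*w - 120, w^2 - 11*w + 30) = w^2 - 11*w + 30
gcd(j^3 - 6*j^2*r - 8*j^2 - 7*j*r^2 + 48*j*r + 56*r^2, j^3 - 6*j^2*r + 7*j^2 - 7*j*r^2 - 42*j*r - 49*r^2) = -j^2 + 6*j*r + 7*r^2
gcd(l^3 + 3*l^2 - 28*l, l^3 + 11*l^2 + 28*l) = l^2 + 7*l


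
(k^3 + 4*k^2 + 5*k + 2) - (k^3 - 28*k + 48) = 4*k^2 + 33*k - 46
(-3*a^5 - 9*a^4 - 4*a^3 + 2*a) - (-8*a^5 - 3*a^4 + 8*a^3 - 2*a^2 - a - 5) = 5*a^5 - 6*a^4 - 12*a^3 + 2*a^2 + 3*a + 5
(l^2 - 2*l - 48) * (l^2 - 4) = l^4 - 2*l^3 - 52*l^2 + 8*l + 192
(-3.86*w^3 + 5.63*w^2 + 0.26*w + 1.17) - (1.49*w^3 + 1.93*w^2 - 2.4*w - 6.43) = -5.35*w^3 + 3.7*w^2 + 2.66*w + 7.6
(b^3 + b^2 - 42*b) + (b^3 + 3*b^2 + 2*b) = 2*b^3 + 4*b^2 - 40*b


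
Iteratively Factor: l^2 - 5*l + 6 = (l - 2)*(l - 3)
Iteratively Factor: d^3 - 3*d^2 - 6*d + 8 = (d - 4)*(d^2 + d - 2) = (d - 4)*(d + 2)*(d - 1)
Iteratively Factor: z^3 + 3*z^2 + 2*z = (z + 1)*(z^2 + 2*z) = z*(z + 1)*(z + 2)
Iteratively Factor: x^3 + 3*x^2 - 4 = (x + 2)*(x^2 + x - 2) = (x - 1)*(x + 2)*(x + 2)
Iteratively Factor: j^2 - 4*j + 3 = (j - 1)*(j - 3)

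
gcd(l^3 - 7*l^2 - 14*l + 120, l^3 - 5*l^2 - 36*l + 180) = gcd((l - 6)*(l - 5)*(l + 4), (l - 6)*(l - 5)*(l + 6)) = l^2 - 11*l + 30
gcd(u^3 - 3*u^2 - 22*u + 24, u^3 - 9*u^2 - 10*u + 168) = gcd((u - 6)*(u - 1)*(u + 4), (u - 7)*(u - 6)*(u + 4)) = u^2 - 2*u - 24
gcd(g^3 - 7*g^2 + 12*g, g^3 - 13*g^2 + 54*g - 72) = g^2 - 7*g + 12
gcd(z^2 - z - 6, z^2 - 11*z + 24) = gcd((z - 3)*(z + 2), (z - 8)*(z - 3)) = z - 3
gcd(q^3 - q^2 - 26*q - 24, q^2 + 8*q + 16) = q + 4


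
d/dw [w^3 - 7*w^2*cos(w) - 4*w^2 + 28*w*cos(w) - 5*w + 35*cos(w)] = 7*w^2*sin(w) + 3*w^2 - 28*w*sin(w) - 14*w*cos(w) - 8*w - 35*sin(w) + 28*cos(w) - 5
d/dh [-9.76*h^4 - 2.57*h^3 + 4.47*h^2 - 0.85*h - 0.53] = -39.04*h^3 - 7.71*h^2 + 8.94*h - 0.85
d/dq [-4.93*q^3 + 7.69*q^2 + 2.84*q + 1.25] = -14.79*q^2 + 15.38*q + 2.84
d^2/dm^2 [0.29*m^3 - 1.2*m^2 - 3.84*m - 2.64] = 1.74*m - 2.4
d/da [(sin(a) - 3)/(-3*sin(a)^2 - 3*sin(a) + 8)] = (3*sin(a)^2 - 18*sin(a) - 1)*cos(a)/(3*sin(a)^2 + 3*sin(a) - 8)^2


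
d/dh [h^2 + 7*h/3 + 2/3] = 2*h + 7/3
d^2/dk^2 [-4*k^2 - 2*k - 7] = -8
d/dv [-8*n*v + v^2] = -8*n + 2*v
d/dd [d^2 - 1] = 2*d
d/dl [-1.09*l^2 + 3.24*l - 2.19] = 3.24 - 2.18*l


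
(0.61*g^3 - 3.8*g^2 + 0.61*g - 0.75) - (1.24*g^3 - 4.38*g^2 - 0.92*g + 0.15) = -0.63*g^3 + 0.58*g^2 + 1.53*g - 0.9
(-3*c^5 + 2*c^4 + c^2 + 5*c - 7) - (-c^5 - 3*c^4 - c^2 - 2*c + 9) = -2*c^5 + 5*c^4 + 2*c^2 + 7*c - 16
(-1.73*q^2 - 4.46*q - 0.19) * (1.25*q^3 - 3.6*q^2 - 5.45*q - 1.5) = -2.1625*q^5 + 0.653*q^4 + 25.247*q^3 + 27.586*q^2 + 7.7255*q + 0.285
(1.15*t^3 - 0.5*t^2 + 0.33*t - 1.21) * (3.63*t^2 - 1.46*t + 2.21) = 4.1745*t^5 - 3.494*t^4 + 4.4694*t^3 - 5.9791*t^2 + 2.4959*t - 2.6741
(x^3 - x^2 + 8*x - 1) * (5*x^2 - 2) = 5*x^5 - 5*x^4 + 38*x^3 - 3*x^2 - 16*x + 2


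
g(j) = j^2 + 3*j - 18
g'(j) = 2*j + 3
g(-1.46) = -20.25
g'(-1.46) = 0.08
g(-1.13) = -20.11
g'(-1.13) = 0.74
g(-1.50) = -20.25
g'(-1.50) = 0.00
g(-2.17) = -19.80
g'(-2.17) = -1.34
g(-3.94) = -14.30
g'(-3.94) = -4.88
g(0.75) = -15.19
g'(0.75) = 4.50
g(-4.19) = -13.01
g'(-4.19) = -5.38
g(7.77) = 65.68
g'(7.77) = 18.54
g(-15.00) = 162.00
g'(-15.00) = -27.00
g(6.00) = 36.00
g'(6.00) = 15.00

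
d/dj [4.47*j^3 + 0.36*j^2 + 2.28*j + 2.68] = 13.41*j^2 + 0.72*j + 2.28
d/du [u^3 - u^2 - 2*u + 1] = 3*u^2 - 2*u - 2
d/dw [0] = 0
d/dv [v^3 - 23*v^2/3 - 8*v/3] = 3*v^2 - 46*v/3 - 8/3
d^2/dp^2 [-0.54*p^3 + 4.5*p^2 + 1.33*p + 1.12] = 9.0 - 3.24*p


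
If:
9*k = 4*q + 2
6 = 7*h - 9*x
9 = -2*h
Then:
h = -9/2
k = 4*q/9 + 2/9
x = -25/6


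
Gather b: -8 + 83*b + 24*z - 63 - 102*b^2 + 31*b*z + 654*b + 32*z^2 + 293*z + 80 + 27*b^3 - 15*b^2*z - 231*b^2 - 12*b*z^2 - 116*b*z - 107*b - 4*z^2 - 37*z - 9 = 27*b^3 + b^2*(-15*z - 333) + b*(-12*z^2 - 85*z + 630) + 28*z^2 + 280*z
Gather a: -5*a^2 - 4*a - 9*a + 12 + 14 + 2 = -5*a^2 - 13*a + 28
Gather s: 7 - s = 7 - s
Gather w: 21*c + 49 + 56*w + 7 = 21*c + 56*w + 56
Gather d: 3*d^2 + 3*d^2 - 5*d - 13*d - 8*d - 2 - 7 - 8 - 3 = 6*d^2 - 26*d - 20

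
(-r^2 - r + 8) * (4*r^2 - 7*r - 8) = -4*r^4 + 3*r^3 + 47*r^2 - 48*r - 64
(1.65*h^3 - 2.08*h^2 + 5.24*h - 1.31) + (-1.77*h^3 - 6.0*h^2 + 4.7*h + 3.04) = -0.12*h^3 - 8.08*h^2 + 9.94*h + 1.73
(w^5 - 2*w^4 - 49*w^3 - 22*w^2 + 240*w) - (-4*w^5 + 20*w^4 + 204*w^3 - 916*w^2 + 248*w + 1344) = 5*w^5 - 22*w^4 - 253*w^3 + 894*w^2 - 8*w - 1344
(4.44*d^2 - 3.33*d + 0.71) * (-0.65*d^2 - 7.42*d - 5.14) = -2.886*d^4 - 30.7803*d^3 + 1.4255*d^2 + 11.848*d - 3.6494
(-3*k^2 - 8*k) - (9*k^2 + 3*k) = -12*k^2 - 11*k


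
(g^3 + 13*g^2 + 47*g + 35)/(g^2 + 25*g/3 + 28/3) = 3*(g^2 + 6*g + 5)/(3*g + 4)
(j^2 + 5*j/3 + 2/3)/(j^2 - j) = (3*j^2 + 5*j + 2)/(3*j*(j - 1))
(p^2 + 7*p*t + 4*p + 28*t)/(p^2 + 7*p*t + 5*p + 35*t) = (p + 4)/(p + 5)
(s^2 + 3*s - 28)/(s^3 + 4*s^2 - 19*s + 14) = (s - 4)/(s^2 - 3*s + 2)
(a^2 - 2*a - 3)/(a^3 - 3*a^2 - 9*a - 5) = (a - 3)/(a^2 - 4*a - 5)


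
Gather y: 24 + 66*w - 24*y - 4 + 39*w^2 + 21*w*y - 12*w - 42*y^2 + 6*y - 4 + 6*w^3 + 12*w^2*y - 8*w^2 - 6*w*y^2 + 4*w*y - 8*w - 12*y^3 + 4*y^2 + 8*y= 6*w^3 + 31*w^2 + 46*w - 12*y^3 + y^2*(-6*w - 38) + y*(12*w^2 + 25*w - 10) + 16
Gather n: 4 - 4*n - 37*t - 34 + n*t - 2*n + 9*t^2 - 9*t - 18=n*(t - 6) + 9*t^2 - 46*t - 48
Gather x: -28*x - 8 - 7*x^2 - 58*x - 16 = -7*x^2 - 86*x - 24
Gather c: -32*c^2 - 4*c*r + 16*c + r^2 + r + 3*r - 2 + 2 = -32*c^2 + c*(16 - 4*r) + r^2 + 4*r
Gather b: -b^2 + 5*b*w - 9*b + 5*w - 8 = -b^2 + b*(5*w - 9) + 5*w - 8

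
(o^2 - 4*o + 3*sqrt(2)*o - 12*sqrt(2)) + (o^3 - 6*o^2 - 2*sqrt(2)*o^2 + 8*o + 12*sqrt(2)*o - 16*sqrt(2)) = o^3 - 5*o^2 - 2*sqrt(2)*o^2 + 4*o + 15*sqrt(2)*o - 28*sqrt(2)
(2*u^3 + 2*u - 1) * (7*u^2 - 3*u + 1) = 14*u^5 - 6*u^4 + 16*u^3 - 13*u^2 + 5*u - 1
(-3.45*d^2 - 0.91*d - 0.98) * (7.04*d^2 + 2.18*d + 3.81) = -24.288*d^4 - 13.9274*d^3 - 22.0275*d^2 - 5.6035*d - 3.7338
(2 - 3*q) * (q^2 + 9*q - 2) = -3*q^3 - 25*q^2 + 24*q - 4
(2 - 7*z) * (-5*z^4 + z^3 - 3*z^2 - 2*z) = 35*z^5 - 17*z^4 + 23*z^3 + 8*z^2 - 4*z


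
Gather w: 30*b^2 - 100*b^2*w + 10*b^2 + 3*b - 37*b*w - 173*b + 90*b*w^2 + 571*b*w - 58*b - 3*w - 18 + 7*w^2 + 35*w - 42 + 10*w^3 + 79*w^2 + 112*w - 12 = 40*b^2 - 228*b + 10*w^3 + w^2*(90*b + 86) + w*(-100*b^2 + 534*b + 144) - 72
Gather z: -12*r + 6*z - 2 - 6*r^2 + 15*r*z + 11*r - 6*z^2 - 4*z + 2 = -6*r^2 - r - 6*z^2 + z*(15*r + 2)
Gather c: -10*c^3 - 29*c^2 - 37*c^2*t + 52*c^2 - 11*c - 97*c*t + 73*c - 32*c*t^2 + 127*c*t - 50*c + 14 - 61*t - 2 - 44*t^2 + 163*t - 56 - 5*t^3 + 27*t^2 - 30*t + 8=-10*c^3 + c^2*(23 - 37*t) + c*(-32*t^2 + 30*t + 12) - 5*t^3 - 17*t^2 + 72*t - 36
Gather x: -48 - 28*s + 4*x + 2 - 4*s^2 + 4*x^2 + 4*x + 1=-4*s^2 - 28*s + 4*x^2 + 8*x - 45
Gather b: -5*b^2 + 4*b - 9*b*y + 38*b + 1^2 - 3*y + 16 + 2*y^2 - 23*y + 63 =-5*b^2 + b*(42 - 9*y) + 2*y^2 - 26*y + 80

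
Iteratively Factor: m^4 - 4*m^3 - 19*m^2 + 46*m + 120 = (m + 3)*(m^3 - 7*m^2 + 2*m + 40) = (m - 5)*(m + 3)*(m^2 - 2*m - 8) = (m - 5)*(m - 4)*(m + 3)*(m + 2)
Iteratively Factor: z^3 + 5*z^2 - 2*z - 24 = (z + 3)*(z^2 + 2*z - 8) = (z + 3)*(z + 4)*(z - 2)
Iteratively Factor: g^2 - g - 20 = (g - 5)*(g + 4)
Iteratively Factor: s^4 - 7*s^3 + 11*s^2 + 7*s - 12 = (s + 1)*(s^3 - 8*s^2 + 19*s - 12) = (s - 1)*(s + 1)*(s^2 - 7*s + 12) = (s - 3)*(s - 1)*(s + 1)*(s - 4)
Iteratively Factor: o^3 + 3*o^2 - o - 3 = (o + 3)*(o^2 - 1) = (o + 1)*(o + 3)*(o - 1)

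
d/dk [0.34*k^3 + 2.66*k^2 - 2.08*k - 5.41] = 1.02*k^2 + 5.32*k - 2.08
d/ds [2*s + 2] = 2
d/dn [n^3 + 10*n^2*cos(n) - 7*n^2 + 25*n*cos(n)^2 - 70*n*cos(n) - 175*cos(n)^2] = -10*n^2*sin(n) + 3*n^2 + 70*n*sin(n) - 25*n*sin(2*n) + 20*n*cos(n) - 14*n + 175*sin(2*n) + 25*cos(n)^2 - 70*cos(n)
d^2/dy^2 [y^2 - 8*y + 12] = 2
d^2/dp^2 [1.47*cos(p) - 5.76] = -1.47*cos(p)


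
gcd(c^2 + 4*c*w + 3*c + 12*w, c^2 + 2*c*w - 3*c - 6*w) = 1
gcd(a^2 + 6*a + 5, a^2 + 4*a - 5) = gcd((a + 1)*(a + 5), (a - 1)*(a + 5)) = a + 5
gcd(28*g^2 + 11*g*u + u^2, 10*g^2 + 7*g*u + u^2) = 1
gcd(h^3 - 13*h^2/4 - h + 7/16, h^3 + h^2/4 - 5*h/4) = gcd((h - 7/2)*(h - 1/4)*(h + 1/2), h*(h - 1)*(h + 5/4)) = 1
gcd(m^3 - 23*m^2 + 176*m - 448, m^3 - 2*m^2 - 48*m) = m - 8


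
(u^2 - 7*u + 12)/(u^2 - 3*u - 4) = (u - 3)/(u + 1)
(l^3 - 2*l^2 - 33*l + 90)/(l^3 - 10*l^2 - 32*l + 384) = (l^2 - 8*l + 15)/(l^2 - 16*l + 64)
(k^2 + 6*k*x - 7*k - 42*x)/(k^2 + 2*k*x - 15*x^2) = (k^2 + 6*k*x - 7*k - 42*x)/(k^2 + 2*k*x - 15*x^2)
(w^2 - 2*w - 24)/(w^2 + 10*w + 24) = (w - 6)/(w + 6)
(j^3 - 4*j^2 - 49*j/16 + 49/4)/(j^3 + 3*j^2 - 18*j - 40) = (j^2 - 49/16)/(j^2 + 7*j + 10)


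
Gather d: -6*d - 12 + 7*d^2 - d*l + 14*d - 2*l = 7*d^2 + d*(8 - l) - 2*l - 12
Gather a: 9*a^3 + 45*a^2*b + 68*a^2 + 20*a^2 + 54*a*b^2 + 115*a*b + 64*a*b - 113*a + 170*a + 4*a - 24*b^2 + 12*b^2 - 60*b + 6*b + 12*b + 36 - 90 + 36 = 9*a^3 + a^2*(45*b + 88) + a*(54*b^2 + 179*b + 61) - 12*b^2 - 42*b - 18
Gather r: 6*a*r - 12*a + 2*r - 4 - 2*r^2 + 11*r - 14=-12*a - 2*r^2 + r*(6*a + 13) - 18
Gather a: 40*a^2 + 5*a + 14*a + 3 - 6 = 40*a^2 + 19*a - 3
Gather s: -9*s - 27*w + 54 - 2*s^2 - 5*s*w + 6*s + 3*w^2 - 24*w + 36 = -2*s^2 + s*(-5*w - 3) + 3*w^2 - 51*w + 90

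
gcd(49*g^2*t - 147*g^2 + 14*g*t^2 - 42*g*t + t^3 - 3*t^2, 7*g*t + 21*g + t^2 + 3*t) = 7*g + t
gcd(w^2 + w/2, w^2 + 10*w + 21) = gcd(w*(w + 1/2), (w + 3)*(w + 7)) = 1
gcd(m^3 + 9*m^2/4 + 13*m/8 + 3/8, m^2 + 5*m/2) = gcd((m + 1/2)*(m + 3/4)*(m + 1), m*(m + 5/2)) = 1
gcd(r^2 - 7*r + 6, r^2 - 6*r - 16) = 1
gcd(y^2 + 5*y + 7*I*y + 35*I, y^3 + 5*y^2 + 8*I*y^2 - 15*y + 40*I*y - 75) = y + 5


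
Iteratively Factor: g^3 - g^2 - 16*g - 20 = (g - 5)*(g^2 + 4*g + 4) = (g - 5)*(g + 2)*(g + 2)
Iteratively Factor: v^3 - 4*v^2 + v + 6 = (v - 2)*(v^2 - 2*v - 3) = (v - 3)*(v - 2)*(v + 1)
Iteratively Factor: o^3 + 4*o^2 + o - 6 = (o - 1)*(o^2 + 5*o + 6) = (o - 1)*(o + 2)*(o + 3)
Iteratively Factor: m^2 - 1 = (m - 1)*(m + 1)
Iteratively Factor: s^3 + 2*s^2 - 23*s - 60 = (s + 4)*(s^2 - 2*s - 15) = (s + 3)*(s + 4)*(s - 5)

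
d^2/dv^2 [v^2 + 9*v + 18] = 2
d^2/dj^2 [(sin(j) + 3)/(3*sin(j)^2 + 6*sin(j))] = (-sin(j)^2 - 10*sin(j) - 16 + 6/sin(j) + 36/sin(j)^2 + 24/sin(j)^3)/(3*(sin(j) + 2)^3)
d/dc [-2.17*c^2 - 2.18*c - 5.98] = -4.34*c - 2.18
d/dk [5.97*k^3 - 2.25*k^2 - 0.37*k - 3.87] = 17.91*k^2 - 4.5*k - 0.37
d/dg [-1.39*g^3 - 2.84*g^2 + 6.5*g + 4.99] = -4.17*g^2 - 5.68*g + 6.5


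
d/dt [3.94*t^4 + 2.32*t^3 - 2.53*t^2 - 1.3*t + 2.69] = 15.76*t^3 + 6.96*t^2 - 5.06*t - 1.3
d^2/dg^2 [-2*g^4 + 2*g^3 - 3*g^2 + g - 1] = -24*g^2 + 12*g - 6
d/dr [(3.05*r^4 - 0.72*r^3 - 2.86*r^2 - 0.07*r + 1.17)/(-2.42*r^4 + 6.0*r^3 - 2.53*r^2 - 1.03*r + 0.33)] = (16.5576*r^6 - 29.2754*r^5 + 9.0489*r^4 + 17.6748*r^3 - 19.0041*r^2 + 4.0326*r + 1.182)/(5.8564*r^8 - 29.04*r^7 + 48.2452*r^6 - 25.3748*r^5 - 7.5563*r^4 + 9.1718*r^3 - 0.6089*r^2 - 0.6798*r + 0.1089)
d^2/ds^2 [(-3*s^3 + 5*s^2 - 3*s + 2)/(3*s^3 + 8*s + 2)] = 2*(45*s^6 + 135*s^5 - 144*s^4 - 330*s^3 + 108*s^2 - 72*s + 196)/(27*s^9 + 216*s^7 + 54*s^6 + 576*s^5 + 288*s^4 + 548*s^3 + 384*s^2 + 96*s + 8)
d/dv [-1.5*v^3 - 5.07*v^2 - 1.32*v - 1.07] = -4.5*v^2 - 10.14*v - 1.32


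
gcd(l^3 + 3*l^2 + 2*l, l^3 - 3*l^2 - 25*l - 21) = l + 1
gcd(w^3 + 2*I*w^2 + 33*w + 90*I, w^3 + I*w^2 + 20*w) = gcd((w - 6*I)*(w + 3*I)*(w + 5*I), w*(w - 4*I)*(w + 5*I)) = w + 5*I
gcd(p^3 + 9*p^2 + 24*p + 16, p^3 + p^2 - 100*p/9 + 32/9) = p + 4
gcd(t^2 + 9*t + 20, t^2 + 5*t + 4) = t + 4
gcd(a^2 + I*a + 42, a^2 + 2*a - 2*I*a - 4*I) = 1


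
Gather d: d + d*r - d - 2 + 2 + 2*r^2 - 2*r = d*r + 2*r^2 - 2*r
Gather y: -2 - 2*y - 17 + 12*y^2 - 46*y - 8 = 12*y^2 - 48*y - 27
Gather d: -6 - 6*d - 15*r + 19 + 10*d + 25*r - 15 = 4*d + 10*r - 2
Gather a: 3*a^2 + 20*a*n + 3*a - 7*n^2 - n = 3*a^2 + a*(20*n + 3) - 7*n^2 - n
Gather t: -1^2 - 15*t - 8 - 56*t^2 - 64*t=-56*t^2 - 79*t - 9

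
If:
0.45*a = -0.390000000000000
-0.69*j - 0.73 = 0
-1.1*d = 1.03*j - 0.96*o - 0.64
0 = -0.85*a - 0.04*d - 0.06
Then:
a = -0.87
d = 16.92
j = -1.06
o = 17.58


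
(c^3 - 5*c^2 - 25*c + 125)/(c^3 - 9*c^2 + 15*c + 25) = (c + 5)/(c + 1)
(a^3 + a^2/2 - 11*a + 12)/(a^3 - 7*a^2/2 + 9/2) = (a^2 + 2*a - 8)/(a^2 - 2*a - 3)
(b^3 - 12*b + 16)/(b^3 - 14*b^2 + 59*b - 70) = (b^2 + 2*b - 8)/(b^2 - 12*b + 35)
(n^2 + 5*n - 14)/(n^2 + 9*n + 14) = (n - 2)/(n + 2)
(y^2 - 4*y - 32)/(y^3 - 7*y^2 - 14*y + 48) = (y + 4)/(y^2 + y - 6)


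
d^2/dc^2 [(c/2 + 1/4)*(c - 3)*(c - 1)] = 3*c - 7/2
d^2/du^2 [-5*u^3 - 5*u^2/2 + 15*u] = -30*u - 5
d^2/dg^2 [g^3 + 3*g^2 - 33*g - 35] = 6*g + 6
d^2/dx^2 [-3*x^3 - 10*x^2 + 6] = -18*x - 20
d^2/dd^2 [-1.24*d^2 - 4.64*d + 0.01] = -2.48000000000000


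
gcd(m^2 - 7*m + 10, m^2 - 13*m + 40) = m - 5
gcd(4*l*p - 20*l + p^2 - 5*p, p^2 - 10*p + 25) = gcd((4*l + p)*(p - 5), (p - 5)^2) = p - 5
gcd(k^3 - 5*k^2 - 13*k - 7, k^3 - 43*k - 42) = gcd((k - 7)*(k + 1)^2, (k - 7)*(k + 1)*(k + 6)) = k^2 - 6*k - 7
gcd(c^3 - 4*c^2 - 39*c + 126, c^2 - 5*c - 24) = 1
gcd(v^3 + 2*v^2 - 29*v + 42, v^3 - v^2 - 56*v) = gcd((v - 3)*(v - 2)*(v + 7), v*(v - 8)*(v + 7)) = v + 7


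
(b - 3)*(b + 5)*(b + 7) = b^3 + 9*b^2 - b - 105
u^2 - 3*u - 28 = (u - 7)*(u + 4)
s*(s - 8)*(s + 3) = s^3 - 5*s^2 - 24*s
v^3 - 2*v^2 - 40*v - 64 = (v - 8)*(v + 2)*(v + 4)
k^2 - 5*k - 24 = (k - 8)*(k + 3)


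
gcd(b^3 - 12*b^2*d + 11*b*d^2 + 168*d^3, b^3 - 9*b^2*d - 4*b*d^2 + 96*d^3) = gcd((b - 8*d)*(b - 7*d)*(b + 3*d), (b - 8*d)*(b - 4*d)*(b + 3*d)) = b^2 - 5*b*d - 24*d^2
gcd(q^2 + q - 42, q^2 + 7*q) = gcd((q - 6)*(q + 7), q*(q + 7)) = q + 7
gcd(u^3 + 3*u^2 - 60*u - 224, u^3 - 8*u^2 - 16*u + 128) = u^2 - 4*u - 32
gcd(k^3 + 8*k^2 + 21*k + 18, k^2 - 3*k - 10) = k + 2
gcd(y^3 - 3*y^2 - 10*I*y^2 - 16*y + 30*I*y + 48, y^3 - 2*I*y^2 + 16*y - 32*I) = y - 2*I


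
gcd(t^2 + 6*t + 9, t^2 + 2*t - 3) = t + 3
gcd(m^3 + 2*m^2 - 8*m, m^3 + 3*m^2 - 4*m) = m^2 + 4*m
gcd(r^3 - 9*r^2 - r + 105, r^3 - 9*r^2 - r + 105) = r^3 - 9*r^2 - r + 105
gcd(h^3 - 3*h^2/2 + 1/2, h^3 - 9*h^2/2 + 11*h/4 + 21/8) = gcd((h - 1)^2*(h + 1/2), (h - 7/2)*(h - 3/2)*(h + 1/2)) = h + 1/2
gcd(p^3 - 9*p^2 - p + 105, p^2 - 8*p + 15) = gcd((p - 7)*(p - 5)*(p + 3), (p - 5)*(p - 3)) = p - 5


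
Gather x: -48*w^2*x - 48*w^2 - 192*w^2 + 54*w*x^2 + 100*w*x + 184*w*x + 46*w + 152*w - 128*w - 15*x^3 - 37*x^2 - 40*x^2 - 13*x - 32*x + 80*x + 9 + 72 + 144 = -240*w^2 + 70*w - 15*x^3 + x^2*(54*w - 77) + x*(-48*w^2 + 284*w + 35) + 225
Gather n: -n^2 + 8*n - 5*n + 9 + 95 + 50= -n^2 + 3*n + 154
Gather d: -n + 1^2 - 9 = -n - 8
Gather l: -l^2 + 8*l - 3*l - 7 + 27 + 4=-l^2 + 5*l + 24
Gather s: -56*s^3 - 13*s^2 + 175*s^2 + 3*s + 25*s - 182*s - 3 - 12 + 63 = -56*s^3 + 162*s^2 - 154*s + 48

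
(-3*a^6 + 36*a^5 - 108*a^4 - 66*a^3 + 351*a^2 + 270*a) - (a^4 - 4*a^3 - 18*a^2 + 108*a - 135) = -3*a^6 + 36*a^5 - 109*a^4 - 62*a^3 + 369*a^2 + 162*a + 135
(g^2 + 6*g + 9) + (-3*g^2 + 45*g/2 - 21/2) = -2*g^2 + 57*g/2 - 3/2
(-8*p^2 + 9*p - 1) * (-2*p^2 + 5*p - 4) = 16*p^4 - 58*p^3 + 79*p^2 - 41*p + 4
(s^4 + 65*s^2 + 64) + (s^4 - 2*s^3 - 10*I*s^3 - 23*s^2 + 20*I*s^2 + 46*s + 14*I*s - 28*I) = 2*s^4 - 2*s^3 - 10*I*s^3 + 42*s^2 + 20*I*s^2 + 46*s + 14*I*s + 64 - 28*I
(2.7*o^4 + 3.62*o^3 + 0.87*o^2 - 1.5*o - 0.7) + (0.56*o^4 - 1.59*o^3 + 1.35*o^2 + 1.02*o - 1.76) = 3.26*o^4 + 2.03*o^3 + 2.22*o^2 - 0.48*o - 2.46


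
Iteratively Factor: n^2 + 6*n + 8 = (n + 4)*(n + 2)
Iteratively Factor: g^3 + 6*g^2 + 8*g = (g + 4)*(g^2 + 2*g) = (g + 2)*(g + 4)*(g)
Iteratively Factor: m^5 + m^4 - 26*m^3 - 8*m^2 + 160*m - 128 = (m - 4)*(m^4 + 5*m^3 - 6*m^2 - 32*m + 32) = (m - 4)*(m + 4)*(m^3 + m^2 - 10*m + 8) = (m - 4)*(m - 1)*(m + 4)*(m^2 + 2*m - 8) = (m - 4)*(m - 1)*(m + 4)^2*(m - 2)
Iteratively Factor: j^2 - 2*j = (j)*(j - 2)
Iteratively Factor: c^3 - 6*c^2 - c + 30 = (c - 5)*(c^2 - c - 6) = (c - 5)*(c - 3)*(c + 2)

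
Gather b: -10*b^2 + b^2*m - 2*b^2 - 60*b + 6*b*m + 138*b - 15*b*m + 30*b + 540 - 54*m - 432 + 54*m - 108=b^2*(m - 12) + b*(108 - 9*m)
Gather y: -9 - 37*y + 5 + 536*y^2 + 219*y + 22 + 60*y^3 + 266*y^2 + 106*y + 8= 60*y^3 + 802*y^2 + 288*y + 26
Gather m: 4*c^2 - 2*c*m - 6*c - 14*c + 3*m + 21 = 4*c^2 - 20*c + m*(3 - 2*c) + 21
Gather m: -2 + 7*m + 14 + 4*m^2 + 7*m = 4*m^2 + 14*m + 12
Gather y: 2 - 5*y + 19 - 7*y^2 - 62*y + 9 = -7*y^2 - 67*y + 30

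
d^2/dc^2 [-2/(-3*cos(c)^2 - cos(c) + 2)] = 2*(-36*sin(c)^4 + 43*sin(c)^2 + 37*cos(c)/4 - 9*cos(3*c)/4 + 7)/((cos(c) + 1)^3*(3*cos(c) - 2)^3)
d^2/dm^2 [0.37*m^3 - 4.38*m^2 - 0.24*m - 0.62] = 2.22*m - 8.76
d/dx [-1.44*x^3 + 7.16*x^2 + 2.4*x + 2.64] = -4.32*x^2 + 14.32*x + 2.4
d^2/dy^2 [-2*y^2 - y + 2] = -4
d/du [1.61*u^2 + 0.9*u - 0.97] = 3.22*u + 0.9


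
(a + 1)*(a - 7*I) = a^2 + a - 7*I*a - 7*I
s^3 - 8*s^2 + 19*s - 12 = (s - 4)*(s - 3)*(s - 1)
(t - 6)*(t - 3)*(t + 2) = t^3 - 7*t^2 + 36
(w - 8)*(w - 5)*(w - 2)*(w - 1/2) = w^4 - 31*w^3/2 + 147*w^2/2 - 113*w + 40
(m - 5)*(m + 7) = m^2 + 2*m - 35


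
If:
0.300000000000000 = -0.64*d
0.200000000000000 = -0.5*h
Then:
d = -0.47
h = -0.40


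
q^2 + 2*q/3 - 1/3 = (q - 1/3)*(q + 1)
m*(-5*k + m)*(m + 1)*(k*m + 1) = -5*k^2*m^3 - 5*k^2*m^2 + k*m^4 + k*m^3 - 5*k*m^2 - 5*k*m + m^3 + m^2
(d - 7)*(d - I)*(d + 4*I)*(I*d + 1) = I*d^4 - 2*d^3 - 7*I*d^3 + 14*d^2 + 7*I*d^2 + 4*d - 49*I*d - 28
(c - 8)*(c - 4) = c^2 - 12*c + 32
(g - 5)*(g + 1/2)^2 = g^3 - 4*g^2 - 19*g/4 - 5/4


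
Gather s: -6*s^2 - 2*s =-6*s^2 - 2*s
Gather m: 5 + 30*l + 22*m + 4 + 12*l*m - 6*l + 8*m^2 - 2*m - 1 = 24*l + 8*m^2 + m*(12*l + 20) + 8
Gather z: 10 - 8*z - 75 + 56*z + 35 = 48*z - 30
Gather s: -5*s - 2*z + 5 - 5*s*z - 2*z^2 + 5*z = s*(-5*z - 5) - 2*z^2 + 3*z + 5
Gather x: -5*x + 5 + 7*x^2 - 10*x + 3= 7*x^2 - 15*x + 8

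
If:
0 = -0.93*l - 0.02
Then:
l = -0.02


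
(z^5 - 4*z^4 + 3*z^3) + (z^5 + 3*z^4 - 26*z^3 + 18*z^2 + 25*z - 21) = 2*z^5 - z^4 - 23*z^3 + 18*z^2 + 25*z - 21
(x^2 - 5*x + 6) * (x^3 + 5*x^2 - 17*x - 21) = x^5 - 36*x^3 + 94*x^2 + 3*x - 126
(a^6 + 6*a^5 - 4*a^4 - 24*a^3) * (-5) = -5*a^6 - 30*a^5 + 20*a^4 + 120*a^3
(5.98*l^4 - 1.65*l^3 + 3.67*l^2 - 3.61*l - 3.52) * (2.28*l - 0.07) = 13.6344*l^5 - 4.1806*l^4 + 8.4831*l^3 - 8.4877*l^2 - 7.7729*l + 0.2464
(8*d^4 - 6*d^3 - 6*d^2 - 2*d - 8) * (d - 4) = 8*d^5 - 38*d^4 + 18*d^3 + 22*d^2 + 32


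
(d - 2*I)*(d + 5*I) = d^2 + 3*I*d + 10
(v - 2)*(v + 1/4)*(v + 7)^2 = v^4 + 49*v^3/4 + 24*v^2 - 371*v/4 - 49/2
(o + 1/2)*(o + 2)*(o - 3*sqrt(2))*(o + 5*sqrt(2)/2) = o^4 - sqrt(2)*o^3/2 + 5*o^3/2 - 14*o^2 - 5*sqrt(2)*o^2/4 - 75*o/2 - sqrt(2)*o/2 - 15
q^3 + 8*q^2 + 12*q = q*(q + 2)*(q + 6)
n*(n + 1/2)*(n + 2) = n^3 + 5*n^2/2 + n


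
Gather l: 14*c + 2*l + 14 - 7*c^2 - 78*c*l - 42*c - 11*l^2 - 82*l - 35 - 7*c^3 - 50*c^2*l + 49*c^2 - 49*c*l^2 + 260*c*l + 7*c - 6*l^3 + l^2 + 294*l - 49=-7*c^3 + 42*c^2 - 21*c - 6*l^3 + l^2*(-49*c - 10) + l*(-50*c^2 + 182*c + 214) - 70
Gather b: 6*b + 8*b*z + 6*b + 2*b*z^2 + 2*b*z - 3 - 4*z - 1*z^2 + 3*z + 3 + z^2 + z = b*(2*z^2 + 10*z + 12)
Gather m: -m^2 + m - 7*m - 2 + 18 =-m^2 - 6*m + 16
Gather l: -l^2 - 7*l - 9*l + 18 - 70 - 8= -l^2 - 16*l - 60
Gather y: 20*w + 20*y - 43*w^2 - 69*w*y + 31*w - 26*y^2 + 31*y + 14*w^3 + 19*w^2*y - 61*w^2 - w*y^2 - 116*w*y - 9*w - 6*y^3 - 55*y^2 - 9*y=14*w^3 - 104*w^2 + 42*w - 6*y^3 + y^2*(-w - 81) + y*(19*w^2 - 185*w + 42)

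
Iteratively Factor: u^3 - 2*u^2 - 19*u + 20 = (u - 5)*(u^2 + 3*u - 4) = (u - 5)*(u + 4)*(u - 1)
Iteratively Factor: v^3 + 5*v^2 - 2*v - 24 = (v + 3)*(v^2 + 2*v - 8) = (v - 2)*(v + 3)*(v + 4)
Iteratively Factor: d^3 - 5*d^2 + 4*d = (d)*(d^2 - 5*d + 4) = d*(d - 1)*(d - 4)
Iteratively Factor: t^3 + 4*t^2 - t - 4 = (t + 1)*(t^2 + 3*t - 4) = (t - 1)*(t + 1)*(t + 4)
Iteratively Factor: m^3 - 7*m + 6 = (m + 3)*(m^2 - 3*m + 2) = (m - 2)*(m + 3)*(m - 1)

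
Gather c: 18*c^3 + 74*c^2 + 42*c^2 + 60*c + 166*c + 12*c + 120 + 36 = 18*c^3 + 116*c^2 + 238*c + 156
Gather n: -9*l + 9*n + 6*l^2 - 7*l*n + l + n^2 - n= 6*l^2 - 8*l + n^2 + n*(8 - 7*l)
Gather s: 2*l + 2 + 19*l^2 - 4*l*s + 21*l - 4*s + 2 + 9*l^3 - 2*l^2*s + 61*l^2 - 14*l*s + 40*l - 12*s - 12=9*l^3 + 80*l^2 + 63*l + s*(-2*l^2 - 18*l - 16) - 8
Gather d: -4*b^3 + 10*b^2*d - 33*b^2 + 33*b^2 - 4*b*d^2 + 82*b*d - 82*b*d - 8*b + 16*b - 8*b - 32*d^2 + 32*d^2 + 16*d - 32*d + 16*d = -4*b^3 + 10*b^2*d - 4*b*d^2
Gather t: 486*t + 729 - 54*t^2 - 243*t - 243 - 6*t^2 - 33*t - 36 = -60*t^2 + 210*t + 450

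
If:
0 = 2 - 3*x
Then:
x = 2/3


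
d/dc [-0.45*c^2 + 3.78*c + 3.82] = 3.78 - 0.9*c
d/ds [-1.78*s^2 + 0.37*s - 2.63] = 0.37 - 3.56*s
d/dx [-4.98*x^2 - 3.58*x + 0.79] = -9.96*x - 3.58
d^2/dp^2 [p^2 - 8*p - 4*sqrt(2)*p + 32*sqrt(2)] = 2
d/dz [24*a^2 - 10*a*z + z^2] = -10*a + 2*z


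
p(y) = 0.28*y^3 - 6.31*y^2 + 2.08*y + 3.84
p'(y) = 0.84*y^2 - 12.62*y + 2.08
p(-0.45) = 1.60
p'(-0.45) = 7.93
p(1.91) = -13.26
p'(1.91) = -18.96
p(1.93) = -13.64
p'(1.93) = -19.15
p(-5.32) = -227.97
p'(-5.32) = 92.99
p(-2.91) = -62.55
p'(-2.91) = 45.92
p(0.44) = 3.56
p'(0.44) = -3.31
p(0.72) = 2.17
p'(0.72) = -6.57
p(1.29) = -3.38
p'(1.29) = -12.80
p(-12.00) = -1413.60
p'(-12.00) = 274.48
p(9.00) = -284.43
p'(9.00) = -43.46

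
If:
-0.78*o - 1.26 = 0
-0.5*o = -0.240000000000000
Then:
No Solution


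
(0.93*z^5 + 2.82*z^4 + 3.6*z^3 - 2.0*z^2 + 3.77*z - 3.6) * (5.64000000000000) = 5.2452*z^5 + 15.9048*z^4 + 20.304*z^3 - 11.28*z^2 + 21.2628*z - 20.304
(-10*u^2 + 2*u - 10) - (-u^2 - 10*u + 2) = -9*u^2 + 12*u - 12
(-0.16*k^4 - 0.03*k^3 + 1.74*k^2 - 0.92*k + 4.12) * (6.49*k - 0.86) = -1.0384*k^5 - 0.0571*k^4 + 11.3184*k^3 - 7.4672*k^2 + 27.53*k - 3.5432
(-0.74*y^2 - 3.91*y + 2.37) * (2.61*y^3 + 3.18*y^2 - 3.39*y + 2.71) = -1.9314*y^5 - 12.5583*y^4 - 3.7395*y^3 + 18.7861*y^2 - 18.6304*y + 6.4227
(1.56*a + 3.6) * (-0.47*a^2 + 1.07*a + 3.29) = -0.7332*a^3 - 0.0227999999999997*a^2 + 8.9844*a + 11.844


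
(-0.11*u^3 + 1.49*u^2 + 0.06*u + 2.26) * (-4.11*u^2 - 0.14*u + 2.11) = 0.4521*u^5 - 6.1085*u^4 - 0.6873*u^3 - 6.1531*u^2 - 0.1898*u + 4.7686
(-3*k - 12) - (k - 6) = -4*k - 6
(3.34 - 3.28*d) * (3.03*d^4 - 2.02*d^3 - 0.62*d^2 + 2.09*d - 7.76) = -9.9384*d^5 + 16.7458*d^4 - 4.7132*d^3 - 8.926*d^2 + 32.4334*d - 25.9184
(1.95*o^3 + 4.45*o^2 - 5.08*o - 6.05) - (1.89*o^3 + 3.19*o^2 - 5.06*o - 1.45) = 0.0600000000000001*o^3 + 1.26*o^2 - 0.0200000000000005*o - 4.6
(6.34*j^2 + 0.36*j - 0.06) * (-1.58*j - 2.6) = -10.0172*j^3 - 17.0528*j^2 - 0.8412*j + 0.156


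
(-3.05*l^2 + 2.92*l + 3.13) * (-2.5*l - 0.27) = 7.625*l^3 - 6.4765*l^2 - 8.6134*l - 0.8451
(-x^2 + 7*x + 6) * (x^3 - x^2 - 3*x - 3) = -x^5 + 8*x^4 + 2*x^3 - 24*x^2 - 39*x - 18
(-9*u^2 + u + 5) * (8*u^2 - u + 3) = -72*u^4 + 17*u^3 + 12*u^2 - 2*u + 15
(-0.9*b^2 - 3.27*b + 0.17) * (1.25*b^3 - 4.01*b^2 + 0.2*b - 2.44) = -1.125*b^5 - 0.4785*b^4 + 13.1452*b^3 + 0.8603*b^2 + 8.0128*b - 0.4148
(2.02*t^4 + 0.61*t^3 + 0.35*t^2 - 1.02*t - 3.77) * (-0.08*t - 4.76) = -0.1616*t^5 - 9.664*t^4 - 2.9316*t^3 - 1.5844*t^2 + 5.1568*t + 17.9452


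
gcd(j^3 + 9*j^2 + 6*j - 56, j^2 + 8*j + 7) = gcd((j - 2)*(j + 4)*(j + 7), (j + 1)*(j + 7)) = j + 7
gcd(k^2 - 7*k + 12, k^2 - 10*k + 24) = k - 4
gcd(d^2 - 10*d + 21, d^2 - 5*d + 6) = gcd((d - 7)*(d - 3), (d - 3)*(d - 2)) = d - 3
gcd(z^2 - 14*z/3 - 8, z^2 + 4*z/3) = z + 4/3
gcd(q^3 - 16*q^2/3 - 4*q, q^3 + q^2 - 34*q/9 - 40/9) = 1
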